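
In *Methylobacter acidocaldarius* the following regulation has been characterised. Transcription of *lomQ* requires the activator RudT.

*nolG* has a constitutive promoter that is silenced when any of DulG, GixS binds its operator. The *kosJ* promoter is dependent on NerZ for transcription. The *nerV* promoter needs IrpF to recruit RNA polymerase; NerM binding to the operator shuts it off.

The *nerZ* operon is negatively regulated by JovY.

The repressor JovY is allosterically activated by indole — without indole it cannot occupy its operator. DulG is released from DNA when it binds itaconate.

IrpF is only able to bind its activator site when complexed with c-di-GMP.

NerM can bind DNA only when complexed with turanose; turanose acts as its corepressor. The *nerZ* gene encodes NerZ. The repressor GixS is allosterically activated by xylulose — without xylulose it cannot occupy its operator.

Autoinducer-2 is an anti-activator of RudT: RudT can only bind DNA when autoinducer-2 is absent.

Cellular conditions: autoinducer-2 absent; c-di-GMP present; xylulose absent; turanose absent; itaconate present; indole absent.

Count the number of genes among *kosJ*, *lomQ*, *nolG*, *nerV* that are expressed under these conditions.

Indole is absent, so JovY is inactive.
With no repressor bound, *nerZ* is transcribed.
So NerZ is produced and active.
No repressor is bound and NerZ is active, so *kosJ* is transcribed.
→ *kosJ* is ON.
Autoinducer-2 is absent, so RudT is active.
No repressor is bound and RudT is active, so *lomQ* is transcribed.
→ *lomQ* is ON.
Itaconate is present, so DulG is inactive.
Xylulose is absent, so GixS is inactive.
With no repressor bound, *nolG* is transcribed.
→ *nolG* is ON.
c-di-GMP is present, so IrpF is active.
Turanose is absent, so NerM is inactive.
No repressor is bound and IrpF is active, so *nerV* is transcribed.
→ *nerV* is ON.
4 of the 4 genes are transcribed.

4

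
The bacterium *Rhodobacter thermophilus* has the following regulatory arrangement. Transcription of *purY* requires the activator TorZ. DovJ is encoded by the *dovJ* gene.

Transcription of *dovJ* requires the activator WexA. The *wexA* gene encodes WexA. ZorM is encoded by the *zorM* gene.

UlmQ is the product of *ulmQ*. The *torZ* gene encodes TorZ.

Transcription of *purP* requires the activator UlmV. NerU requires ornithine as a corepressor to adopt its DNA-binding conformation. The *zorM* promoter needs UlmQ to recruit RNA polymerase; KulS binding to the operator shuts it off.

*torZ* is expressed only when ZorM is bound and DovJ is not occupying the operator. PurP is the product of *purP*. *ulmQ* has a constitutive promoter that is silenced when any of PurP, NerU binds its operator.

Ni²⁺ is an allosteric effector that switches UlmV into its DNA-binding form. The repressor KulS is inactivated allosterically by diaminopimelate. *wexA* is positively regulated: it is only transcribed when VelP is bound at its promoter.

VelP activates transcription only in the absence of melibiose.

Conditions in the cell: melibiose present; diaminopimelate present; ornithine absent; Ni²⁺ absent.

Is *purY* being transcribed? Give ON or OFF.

ON

Ni²⁺ is absent, so UlmV is inactive.
Required activator UlmV is absent, so *purP* is not transcribed.
So PurP is not produced.
Ornithine is absent, so NerU is inactive.
With no repressor bound, *ulmQ* is transcribed.
So UlmQ is produced and active.
Diaminopimelate is present, so KulS is inactive.
No repressor is bound and UlmQ is active, so *zorM* is transcribed.
So ZorM is produced and active.
Melibiose is present, so VelP is inactive.
Required activator VelP is absent, so *wexA* is not transcribed.
So WexA is not produced.
Required activator WexA is absent, so *dovJ* is not transcribed.
So DovJ is not produced.
No repressor is bound and ZorM is active, so *torZ* is transcribed.
So TorZ is produced and active.
No repressor is bound and TorZ is active, so *purY* is transcribed.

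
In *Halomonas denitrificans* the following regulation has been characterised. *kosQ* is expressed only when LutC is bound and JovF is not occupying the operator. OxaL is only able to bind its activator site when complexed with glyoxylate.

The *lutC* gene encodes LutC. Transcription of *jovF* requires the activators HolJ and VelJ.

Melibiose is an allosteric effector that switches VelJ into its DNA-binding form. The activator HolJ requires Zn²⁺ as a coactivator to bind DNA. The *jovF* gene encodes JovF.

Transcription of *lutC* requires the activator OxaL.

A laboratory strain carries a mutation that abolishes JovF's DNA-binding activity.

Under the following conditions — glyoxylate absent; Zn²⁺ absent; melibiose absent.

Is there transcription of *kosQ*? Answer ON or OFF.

OFF

JovF is non-functional in this strain, so it has no effect.
Glyoxylate is absent, so OxaL is inactive.
Required activator OxaL is absent, so *lutC* is not transcribed.
So LutC is not produced.
Required activator LutC is absent, so *kosQ* is not transcribed.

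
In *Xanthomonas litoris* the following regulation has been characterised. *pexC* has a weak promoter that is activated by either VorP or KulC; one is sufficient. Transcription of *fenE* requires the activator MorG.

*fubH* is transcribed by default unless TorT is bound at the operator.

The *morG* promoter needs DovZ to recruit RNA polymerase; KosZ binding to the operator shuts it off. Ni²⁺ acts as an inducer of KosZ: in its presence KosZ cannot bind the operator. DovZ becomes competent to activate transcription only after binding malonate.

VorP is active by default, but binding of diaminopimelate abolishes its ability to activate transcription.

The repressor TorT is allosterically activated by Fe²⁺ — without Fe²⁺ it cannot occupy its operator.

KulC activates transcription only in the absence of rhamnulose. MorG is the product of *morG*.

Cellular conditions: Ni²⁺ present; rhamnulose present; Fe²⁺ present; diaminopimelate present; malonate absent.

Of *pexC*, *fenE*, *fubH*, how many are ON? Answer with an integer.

Diaminopimelate is present, so VorP is inactive.
Rhamnulose is present, so KulC is inactive.
No activator is available at the *pexC* promoter, so *pexC* is not transcribed.
→ *pexC* is OFF.
Ni²⁺ is present, so KosZ is inactive.
Malonate is absent, so DovZ is inactive.
Required activator DovZ is absent, so *morG* is not transcribed.
So MorG is not produced.
Required activator MorG is absent, so *fenE* is not transcribed.
→ *fenE* is OFF.
Fe²⁺ is present, so TorT is active.
With repressor TorT bound, *fubH* is not transcribed.
→ *fubH* is OFF.
0 of the 3 genes are transcribed.

0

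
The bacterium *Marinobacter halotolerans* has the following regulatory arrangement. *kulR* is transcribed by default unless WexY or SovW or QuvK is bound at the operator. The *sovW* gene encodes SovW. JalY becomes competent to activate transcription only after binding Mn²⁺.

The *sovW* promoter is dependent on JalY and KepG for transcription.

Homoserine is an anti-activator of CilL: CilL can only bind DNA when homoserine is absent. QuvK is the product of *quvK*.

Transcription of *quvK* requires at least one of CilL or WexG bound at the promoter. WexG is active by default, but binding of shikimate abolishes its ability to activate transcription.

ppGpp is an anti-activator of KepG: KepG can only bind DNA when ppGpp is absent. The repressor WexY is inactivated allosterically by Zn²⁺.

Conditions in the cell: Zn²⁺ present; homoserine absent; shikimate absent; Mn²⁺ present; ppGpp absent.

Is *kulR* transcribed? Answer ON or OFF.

Zn²⁺ is present, so WexY is inactive.
Mn²⁺ is present, so JalY is active.
ppGpp is absent, so KepG is active.
No repressor is bound and JalY and KepG are active, so *sovW* is transcribed.
So SovW is produced and active.
Homoserine is absent, so CilL is active.
Shikimate is absent, so WexG is active.
Activator CilL is present, so *quvK* is transcribed.
So QuvK is produced and active.
With repressor SovW bound, *kulR* is not transcribed.

OFF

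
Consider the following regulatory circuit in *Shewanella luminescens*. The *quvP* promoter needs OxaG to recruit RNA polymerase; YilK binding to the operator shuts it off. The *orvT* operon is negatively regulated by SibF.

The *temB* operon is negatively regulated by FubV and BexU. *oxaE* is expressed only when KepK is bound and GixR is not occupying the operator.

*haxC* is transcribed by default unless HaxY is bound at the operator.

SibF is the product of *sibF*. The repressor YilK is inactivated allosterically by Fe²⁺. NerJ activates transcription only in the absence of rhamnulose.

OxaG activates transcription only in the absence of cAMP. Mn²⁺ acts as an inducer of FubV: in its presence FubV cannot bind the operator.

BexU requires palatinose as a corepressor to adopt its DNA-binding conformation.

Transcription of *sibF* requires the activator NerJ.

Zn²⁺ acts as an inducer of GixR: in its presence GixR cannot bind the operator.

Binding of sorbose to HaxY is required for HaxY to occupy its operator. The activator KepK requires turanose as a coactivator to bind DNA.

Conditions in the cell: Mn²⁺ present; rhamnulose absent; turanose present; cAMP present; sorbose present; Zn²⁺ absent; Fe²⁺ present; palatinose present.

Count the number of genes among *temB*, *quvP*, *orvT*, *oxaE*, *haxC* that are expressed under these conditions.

Mn²⁺ is present, so FubV is inactive.
Palatinose is present, so BexU is active.
With repressor BexU bound, *temB* is not transcribed.
→ *temB* is OFF.
cAMP is present, so OxaG is inactive.
Fe²⁺ is present, so YilK is inactive.
Required activator OxaG is absent, so *quvP* is not transcribed.
→ *quvP* is OFF.
Rhamnulose is absent, so NerJ is active.
No repressor is bound and NerJ is active, so *sibF* is transcribed.
So SibF is produced and active.
With repressor SibF bound, *orvT* is not transcribed.
→ *orvT* is OFF.
Zn²⁺ is absent, so GixR is active.
Turanose is present, so KepK is active.
With repressor GixR bound, *oxaE* is not transcribed.
→ *oxaE* is OFF.
Sorbose is present, so HaxY is active.
With repressor HaxY bound, *haxC* is not transcribed.
→ *haxC* is OFF.
0 of the 5 genes are transcribed.

0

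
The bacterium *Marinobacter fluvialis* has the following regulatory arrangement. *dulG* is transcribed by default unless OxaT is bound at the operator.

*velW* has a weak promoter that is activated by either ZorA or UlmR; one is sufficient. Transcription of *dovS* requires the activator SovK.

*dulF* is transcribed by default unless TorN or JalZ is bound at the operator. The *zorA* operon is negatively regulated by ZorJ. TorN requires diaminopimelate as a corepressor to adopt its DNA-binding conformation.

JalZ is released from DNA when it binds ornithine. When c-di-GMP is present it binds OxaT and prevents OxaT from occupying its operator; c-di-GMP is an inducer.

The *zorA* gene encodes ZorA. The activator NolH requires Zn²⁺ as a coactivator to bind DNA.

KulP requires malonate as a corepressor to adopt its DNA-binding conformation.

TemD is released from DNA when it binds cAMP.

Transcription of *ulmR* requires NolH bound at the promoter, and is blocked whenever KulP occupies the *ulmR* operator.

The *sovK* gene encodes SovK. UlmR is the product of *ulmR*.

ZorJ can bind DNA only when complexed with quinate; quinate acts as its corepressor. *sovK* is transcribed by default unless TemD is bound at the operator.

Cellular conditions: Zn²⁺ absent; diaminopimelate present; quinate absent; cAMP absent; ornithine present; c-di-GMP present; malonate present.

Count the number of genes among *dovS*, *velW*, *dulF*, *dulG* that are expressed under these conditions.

2

cAMP is absent, so TemD is active.
With repressor TemD bound, *sovK* is not transcribed.
So SovK is not produced.
Required activator SovK is absent, so *dovS* is not transcribed.
→ *dovS* is OFF.
Quinate is absent, so ZorJ is inactive.
With no repressor bound, *zorA* is transcribed.
So ZorA is produced and active.
Malonate is present, so KulP is active.
Zn²⁺ is absent, so NolH is inactive.
With repressor KulP bound, *ulmR* is not transcribed.
So UlmR is not produced.
Activator ZorA is present, so *velW* is transcribed.
→ *velW* is ON.
Diaminopimelate is present, so TorN is active.
Ornithine is present, so JalZ is inactive.
With repressor TorN bound, *dulF* is not transcribed.
→ *dulF* is OFF.
c-di-GMP is present, so OxaT is inactive.
With no repressor bound, *dulG* is transcribed.
→ *dulG* is ON.
2 of the 4 genes are transcribed.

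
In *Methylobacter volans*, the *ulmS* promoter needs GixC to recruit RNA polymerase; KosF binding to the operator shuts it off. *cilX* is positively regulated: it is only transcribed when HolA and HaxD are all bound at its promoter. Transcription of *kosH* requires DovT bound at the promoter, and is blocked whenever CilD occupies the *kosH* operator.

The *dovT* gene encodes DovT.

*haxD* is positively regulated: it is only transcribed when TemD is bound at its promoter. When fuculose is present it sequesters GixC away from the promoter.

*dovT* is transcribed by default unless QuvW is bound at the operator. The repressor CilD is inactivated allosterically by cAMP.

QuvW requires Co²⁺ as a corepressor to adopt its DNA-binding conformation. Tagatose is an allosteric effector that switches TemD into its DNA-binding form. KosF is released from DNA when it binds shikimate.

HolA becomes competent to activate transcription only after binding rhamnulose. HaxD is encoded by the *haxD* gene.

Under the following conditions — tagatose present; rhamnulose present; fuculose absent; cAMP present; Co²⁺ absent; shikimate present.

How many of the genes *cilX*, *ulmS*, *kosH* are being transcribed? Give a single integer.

Rhamnulose is present, so HolA is active.
Tagatose is present, so TemD is active.
No repressor is bound and TemD is active, so *haxD* is transcribed.
So HaxD is produced and active.
No repressor is bound and HolA and HaxD are active, so *cilX* is transcribed.
→ *cilX* is ON.
Fuculose is absent, so GixC is active.
Shikimate is present, so KosF is inactive.
No repressor is bound and GixC is active, so *ulmS* is transcribed.
→ *ulmS* is ON.
Co²⁺ is absent, so QuvW is inactive.
With no repressor bound, *dovT* is transcribed.
So DovT is produced and active.
cAMP is present, so CilD is inactive.
No repressor is bound and DovT is active, so *kosH* is transcribed.
→ *kosH* is ON.
3 of the 3 genes are transcribed.

3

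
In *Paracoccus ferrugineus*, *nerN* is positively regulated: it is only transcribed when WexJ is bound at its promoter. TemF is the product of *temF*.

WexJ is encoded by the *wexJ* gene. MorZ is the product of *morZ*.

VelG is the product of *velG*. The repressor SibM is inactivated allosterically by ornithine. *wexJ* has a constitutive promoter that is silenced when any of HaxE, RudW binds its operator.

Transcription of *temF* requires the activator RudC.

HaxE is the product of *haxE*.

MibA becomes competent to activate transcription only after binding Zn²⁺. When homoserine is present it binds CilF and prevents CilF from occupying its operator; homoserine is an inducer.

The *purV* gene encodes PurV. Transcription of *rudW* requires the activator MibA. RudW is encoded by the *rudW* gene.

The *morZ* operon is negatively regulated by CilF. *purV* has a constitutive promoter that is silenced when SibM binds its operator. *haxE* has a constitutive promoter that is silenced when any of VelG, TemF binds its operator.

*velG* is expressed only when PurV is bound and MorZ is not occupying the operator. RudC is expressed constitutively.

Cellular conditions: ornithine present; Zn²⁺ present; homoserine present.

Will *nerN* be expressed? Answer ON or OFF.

OFF

Homoserine is present, so CilF is inactive.
With no repressor bound, *morZ* is transcribed.
So MorZ is produced and active.
Ornithine is present, so SibM is inactive.
With no repressor bound, *purV* is transcribed.
So PurV is produced and active.
With repressor MorZ bound, *velG* is not transcribed.
So VelG is not produced.
RudC is produced constitutively and is active.
No repressor is bound and RudC is active, so *temF* is transcribed.
So TemF is produced and active.
With repressor TemF bound, *haxE* is not transcribed.
So HaxE is not produced.
Zn²⁺ is present, so MibA is active.
No repressor is bound and MibA is active, so *rudW* is transcribed.
So RudW is produced and active.
With repressor RudW bound, *wexJ* is not transcribed.
So WexJ is not produced.
Required activator WexJ is absent, so *nerN* is not transcribed.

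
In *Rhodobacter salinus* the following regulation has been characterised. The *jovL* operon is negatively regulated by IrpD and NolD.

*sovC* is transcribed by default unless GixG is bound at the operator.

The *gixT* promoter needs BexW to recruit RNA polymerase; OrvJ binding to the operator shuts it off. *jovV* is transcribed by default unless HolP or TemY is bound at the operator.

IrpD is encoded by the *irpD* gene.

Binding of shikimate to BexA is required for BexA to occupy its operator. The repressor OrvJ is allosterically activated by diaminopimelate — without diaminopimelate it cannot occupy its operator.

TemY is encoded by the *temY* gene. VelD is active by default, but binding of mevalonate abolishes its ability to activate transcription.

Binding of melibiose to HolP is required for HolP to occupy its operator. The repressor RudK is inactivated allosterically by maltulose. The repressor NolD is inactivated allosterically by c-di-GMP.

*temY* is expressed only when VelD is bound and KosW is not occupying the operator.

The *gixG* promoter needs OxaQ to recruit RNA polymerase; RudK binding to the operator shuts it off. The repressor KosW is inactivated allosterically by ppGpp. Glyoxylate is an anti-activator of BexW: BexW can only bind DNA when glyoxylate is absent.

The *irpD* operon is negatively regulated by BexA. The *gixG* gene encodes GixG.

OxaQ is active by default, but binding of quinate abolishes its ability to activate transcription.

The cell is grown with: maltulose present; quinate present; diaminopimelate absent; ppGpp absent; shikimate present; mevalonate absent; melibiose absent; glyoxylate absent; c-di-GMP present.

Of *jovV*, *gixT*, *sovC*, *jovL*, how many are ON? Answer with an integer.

4

Melibiose is absent, so HolP is inactive.
ppGpp is absent, so KosW is active.
Mevalonate is absent, so VelD is active.
With repressor KosW bound, *temY* is not transcribed.
So TemY is not produced.
With no repressor bound, *jovV* is transcribed.
→ *jovV* is ON.
Glyoxylate is absent, so BexW is active.
Diaminopimelate is absent, so OrvJ is inactive.
No repressor is bound and BexW is active, so *gixT* is transcribed.
→ *gixT* is ON.
Maltulose is present, so RudK is inactive.
Quinate is present, so OxaQ is inactive.
Required activator OxaQ is absent, so *gixG* is not transcribed.
So GixG is not produced.
With no repressor bound, *sovC* is transcribed.
→ *sovC* is ON.
Shikimate is present, so BexA is active.
With repressor BexA bound, *irpD* is not transcribed.
So IrpD is not produced.
c-di-GMP is present, so NolD is inactive.
With no repressor bound, *jovL* is transcribed.
→ *jovL* is ON.
4 of the 4 genes are transcribed.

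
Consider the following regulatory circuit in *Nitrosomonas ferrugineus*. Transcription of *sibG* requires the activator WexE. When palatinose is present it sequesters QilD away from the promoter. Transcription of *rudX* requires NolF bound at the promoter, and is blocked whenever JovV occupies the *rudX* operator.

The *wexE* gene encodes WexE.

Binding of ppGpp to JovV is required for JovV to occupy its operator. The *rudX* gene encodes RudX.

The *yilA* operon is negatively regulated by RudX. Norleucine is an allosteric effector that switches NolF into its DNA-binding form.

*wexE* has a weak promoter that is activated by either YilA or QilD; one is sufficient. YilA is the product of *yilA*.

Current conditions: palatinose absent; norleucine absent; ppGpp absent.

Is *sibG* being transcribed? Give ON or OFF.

ppGpp is absent, so JovV is inactive.
Norleucine is absent, so NolF is inactive.
Required activator NolF is absent, so *rudX* is not transcribed.
So RudX is not produced.
With no repressor bound, *yilA* is transcribed.
So YilA is produced and active.
Palatinose is absent, so QilD is active.
Activator YilA is present, so *wexE* is transcribed.
So WexE is produced and active.
No repressor is bound and WexE is active, so *sibG* is transcribed.

ON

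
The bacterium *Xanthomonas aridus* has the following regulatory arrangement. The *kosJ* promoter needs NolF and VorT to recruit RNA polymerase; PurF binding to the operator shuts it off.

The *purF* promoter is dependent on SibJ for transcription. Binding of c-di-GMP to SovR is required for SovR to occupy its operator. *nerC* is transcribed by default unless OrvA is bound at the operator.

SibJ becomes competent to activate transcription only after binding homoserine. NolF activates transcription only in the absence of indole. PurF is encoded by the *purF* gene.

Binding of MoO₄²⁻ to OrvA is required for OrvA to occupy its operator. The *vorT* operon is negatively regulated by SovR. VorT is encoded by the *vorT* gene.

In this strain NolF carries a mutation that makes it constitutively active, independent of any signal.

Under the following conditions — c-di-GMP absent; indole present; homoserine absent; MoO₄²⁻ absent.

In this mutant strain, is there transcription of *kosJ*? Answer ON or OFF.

ON

Homoserine is absent, so SibJ is inactive.
Required activator SibJ is absent, so *purF* is not transcribed.
So PurF is not produced.
NolF is constitutively active in this strain.
c-di-GMP is absent, so SovR is inactive.
With no repressor bound, *vorT* is transcribed.
So VorT is produced and active.
No repressor is bound and NolF and VorT are active, so *kosJ* is transcribed.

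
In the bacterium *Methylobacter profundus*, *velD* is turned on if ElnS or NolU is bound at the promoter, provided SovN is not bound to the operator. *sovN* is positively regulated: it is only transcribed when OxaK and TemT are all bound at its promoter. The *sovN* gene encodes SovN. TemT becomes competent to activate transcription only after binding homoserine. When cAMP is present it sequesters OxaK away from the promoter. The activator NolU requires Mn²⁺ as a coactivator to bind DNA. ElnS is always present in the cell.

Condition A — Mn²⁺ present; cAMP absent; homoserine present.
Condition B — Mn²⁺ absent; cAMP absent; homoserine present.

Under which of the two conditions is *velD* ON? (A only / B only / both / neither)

Condition A:
ElnS is produced constitutively and is active.
Mn²⁺ is present, so NolU is active.
cAMP is absent, so OxaK is active.
Homoserine is present, so TemT is active.
No repressor is bound and OxaK and TemT are active, so *sovN* is transcribed.
So SovN is produced and active.
With repressor SovN bound, *velD* is not transcribed.
→ *velD* is OFF in A.
Condition B:
ElnS is produced constitutively and is active.
Mn²⁺ is absent, so NolU is inactive.
cAMP is absent, so OxaK is active.
Homoserine is present, so TemT is active.
No repressor is bound and OxaK and TemT are active, so *sovN* is transcribed.
So SovN is produced and active.
With repressor SovN bound, *velD* is not transcribed.
→ *velD* is OFF in B.

neither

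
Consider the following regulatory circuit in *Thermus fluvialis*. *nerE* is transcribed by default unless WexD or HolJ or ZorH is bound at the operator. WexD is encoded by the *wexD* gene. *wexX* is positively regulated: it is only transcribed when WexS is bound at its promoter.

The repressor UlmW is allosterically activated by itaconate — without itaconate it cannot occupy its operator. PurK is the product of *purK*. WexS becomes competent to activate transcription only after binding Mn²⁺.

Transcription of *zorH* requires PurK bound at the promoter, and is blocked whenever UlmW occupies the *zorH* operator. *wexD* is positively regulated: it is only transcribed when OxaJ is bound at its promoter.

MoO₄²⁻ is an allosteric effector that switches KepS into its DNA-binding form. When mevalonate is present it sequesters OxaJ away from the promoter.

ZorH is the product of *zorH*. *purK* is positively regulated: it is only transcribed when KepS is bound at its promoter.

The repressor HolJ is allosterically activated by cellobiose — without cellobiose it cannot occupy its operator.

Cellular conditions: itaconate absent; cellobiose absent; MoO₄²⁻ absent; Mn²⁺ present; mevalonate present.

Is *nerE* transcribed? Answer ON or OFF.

Mevalonate is present, so OxaJ is inactive.
Required activator OxaJ is absent, so *wexD* is not transcribed.
So WexD is not produced.
Cellobiose is absent, so HolJ is inactive.
Itaconate is absent, so UlmW is inactive.
MoO₄²⁻ is absent, so KepS is inactive.
Required activator KepS is absent, so *purK* is not transcribed.
So PurK is not produced.
Required activator PurK is absent, so *zorH* is not transcribed.
So ZorH is not produced.
With no repressor bound, *nerE* is transcribed.

ON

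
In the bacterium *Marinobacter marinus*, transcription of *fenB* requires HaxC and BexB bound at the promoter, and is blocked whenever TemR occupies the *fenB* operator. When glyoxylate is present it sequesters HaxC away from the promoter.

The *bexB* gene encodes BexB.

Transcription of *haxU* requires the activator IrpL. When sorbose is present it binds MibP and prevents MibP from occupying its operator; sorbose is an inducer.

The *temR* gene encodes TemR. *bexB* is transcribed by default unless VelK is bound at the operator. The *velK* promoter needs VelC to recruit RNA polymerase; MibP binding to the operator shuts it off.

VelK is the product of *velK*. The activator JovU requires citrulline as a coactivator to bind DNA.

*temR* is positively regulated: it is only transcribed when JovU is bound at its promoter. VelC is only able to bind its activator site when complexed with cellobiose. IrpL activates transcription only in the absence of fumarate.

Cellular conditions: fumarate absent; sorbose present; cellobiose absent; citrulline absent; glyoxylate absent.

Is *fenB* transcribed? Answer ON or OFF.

Glyoxylate is absent, so HaxC is active.
Sorbose is present, so MibP is inactive.
Cellobiose is absent, so VelC is inactive.
Required activator VelC is absent, so *velK* is not transcribed.
So VelK is not produced.
With no repressor bound, *bexB* is transcribed.
So BexB is produced and active.
Citrulline is absent, so JovU is inactive.
Required activator JovU is absent, so *temR* is not transcribed.
So TemR is not produced.
No repressor is bound and HaxC and BexB are active, so *fenB* is transcribed.

ON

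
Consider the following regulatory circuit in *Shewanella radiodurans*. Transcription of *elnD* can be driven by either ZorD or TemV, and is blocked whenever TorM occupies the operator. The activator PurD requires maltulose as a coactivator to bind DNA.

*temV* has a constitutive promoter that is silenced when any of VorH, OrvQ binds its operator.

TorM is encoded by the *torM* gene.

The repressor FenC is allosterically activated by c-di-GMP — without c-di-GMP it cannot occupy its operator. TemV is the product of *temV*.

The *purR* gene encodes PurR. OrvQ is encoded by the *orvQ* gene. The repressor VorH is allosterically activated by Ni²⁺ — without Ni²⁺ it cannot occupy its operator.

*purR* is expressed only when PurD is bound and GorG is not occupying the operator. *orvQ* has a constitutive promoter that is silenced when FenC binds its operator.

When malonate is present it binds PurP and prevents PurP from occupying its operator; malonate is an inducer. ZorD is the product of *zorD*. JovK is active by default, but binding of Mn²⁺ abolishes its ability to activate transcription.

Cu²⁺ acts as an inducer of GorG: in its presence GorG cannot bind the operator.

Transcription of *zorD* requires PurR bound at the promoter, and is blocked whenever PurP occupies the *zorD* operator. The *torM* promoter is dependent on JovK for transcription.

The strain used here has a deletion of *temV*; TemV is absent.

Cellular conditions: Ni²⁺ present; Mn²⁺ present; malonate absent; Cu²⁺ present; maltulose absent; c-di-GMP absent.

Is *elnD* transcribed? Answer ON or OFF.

OFF

Mn²⁺ is present, so JovK is inactive.
Required activator JovK is absent, so *torM* is not transcribed.
So TorM is not produced.
Malonate is absent, so PurP is active.
Cu²⁺ is present, so GorG is inactive.
Maltulose is absent, so PurD is inactive.
Required activator PurD is absent, so *purR* is not transcribed.
So PurR is not produced.
With repressor PurP bound, *zorD* is not transcribed.
So ZorD is not produced.
TemV is non-functional in this strain, so it has no effect.
No activator is available at the *elnD* promoter, so *elnD* is not transcribed.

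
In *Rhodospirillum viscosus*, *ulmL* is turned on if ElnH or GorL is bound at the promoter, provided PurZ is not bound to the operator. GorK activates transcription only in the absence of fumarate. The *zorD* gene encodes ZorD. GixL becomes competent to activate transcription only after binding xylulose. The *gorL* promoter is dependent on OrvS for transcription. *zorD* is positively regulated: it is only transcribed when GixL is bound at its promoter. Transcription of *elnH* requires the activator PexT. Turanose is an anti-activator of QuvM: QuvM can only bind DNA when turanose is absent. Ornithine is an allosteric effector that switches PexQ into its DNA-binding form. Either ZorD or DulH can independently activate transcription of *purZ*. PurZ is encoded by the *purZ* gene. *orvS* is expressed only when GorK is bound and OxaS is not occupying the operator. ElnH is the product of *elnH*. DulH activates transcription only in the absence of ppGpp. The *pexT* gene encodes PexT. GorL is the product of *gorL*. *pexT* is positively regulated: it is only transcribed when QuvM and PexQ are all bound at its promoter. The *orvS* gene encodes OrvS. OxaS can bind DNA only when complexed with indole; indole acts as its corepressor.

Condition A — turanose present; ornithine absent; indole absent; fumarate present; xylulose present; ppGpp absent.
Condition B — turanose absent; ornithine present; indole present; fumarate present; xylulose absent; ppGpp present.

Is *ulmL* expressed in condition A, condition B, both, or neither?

B only

Condition A:
Turanose is present, so QuvM is inactive.
Ornithine is absent, so PexQ is inactive.
Required activator QuvM is absent, so *pexT* is not transcribed.
So PexT is not produced.
Required activator PexT is absent, so *elnH* is not transcribed.
So ElnH is not produced.
Indole is absent, so OxaS is inactive.
Fumarate is present, so GorK is inactive.
Required activator GorK is absent, so *orvS* is not transcribed.
So OrvS is not produced.
Required activator OrvS is absent, so *gorL* is not transcribed.
So GorL is not produced.
Xylulose is present, so GixL is active.
No repressor is bound and GixL is active, so *zorD* is transcribed.
So ZorD is produced and active.
ppGpp is absent, so DulH is active.
Activator ZorD is present, so *purZ* is transcribed.
So PurZ is produced and active.
With repressor PurZ bound, *ulmL* is not transcribed.
→ *ulmL* is OFF in A.
Condition B:
Turanose is absent, so QuvM is active.
Ornithine is present, so PexQ is active.
No repressor is bound and QuvM and PexQ are active, so *pexT* is transcribed.
So PexT is produced and active.
No repressor is bound and PexT is active, so *elnH* is transcribed.
So ElnH is produced and active.
Indole is present, so OxaS is active.
Fumarate is present, so GorK is inactive.
With repressor OxaS bound, *orvS* is not transcribed.
So OrvS is not produced.
Required activator OrvS is absent, so *gorL* is not transcribed.
So GorL is not produced.
Xylulose is absent, so GixL is inactive.
Required activator GixL is absent, so *zorD* is not transcribed.
So ZorD is not produced.
ppGpp is present, so DulH is inactive.
No activator is available at the *purZ* promoter, so *purZ* is not transcribed.
So PurZ is not produced.
Activator ElnH is present, so *ulmL* is transcribed.
→ *ulmL* is ON in B.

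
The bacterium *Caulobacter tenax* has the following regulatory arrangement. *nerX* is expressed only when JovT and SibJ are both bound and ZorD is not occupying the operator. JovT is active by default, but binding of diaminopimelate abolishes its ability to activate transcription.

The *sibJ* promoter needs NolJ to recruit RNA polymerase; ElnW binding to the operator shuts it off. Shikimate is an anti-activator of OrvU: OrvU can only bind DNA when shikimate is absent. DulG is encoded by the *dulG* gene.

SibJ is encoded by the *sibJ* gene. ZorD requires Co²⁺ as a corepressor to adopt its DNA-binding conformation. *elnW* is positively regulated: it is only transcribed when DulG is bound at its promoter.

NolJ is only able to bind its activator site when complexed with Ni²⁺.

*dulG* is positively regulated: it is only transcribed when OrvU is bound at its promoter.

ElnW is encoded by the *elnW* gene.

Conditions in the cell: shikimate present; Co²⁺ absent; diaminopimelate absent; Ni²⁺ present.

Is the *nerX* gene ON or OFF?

ON

Diaminopimelate is absent, so JovT is active.
Ni²⁺ is present, so NolJ is active.
Shikimate is present, so OrvU is inactive.
Required activator OrvU is absent, so *dulG* is not transcribed.
So DulG is not produced.
Required activator DulG is absent, so *elnW* is not transcribed.
So ElnW is not produced.
No repressor is bound and NolJ is active, so *sibJ* is transcribed.
So SibJ is produced and active.
Co²⁺ is absent, so ZorD is inactive.
No repressor is bound and JovT and SibJ are active, so *nerX* is transcribed.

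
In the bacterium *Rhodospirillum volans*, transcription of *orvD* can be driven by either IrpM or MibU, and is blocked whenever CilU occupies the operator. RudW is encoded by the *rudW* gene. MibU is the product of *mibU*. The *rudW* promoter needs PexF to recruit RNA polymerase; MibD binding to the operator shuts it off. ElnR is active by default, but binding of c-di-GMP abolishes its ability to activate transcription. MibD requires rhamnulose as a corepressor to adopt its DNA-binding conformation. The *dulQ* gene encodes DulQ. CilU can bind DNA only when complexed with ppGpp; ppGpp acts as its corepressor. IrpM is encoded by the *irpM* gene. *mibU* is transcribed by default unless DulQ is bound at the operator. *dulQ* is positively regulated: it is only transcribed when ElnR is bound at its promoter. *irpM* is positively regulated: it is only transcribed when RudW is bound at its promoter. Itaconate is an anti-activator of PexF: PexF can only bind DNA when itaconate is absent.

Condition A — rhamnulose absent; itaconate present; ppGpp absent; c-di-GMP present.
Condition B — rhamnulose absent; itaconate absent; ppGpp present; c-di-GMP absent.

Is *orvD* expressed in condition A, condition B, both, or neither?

Condition A:
Rhamnulose is absent, so MibD is inactive.
Itaconate is present, so PexF is inactive.
Required activator PexF is absent, so *rudW* is not transcribed.
So RudW is not produced.
Required activator RudW is absent, so *irpM* is not transcribed.
So IrpM is not produced.
ppGpp is absent, so CilU is inactive.
c-di-GMP is present, so ElnR is inactive.
Required activator ElnR is absent, so *dulQ* is not transcribed.
So DulQ is not produced.
With no repressor bound, *mibU* is transcribed.
So MibU is produced and active.
Activator MibU is present, so *orvD* is transcribed.
→ *orvD* is ON in A.
Condition B:
Rhamnulose is absent, so MibD is inactive.
Itaconate is absent, so PexF is active.
No repressor is bound and PexF is active, so *rudW* is transcribed.
So RudW is produced and active.
No repressor is bound and RudW is active, so *irpM* is transcribed.
So IrpM is produced and active.
ppGpp is present, so CilU is active.
c-di-GMP is absent, so ElnR is active.
No repressor is bound and ElnR is active, so *dulQ* is transcribed.
So DulQ is produced and active.
With repressor DulQ bound, *mibU* is not transcribed.
So MibU is not produced.
With repressor CilU bound, *orvD* is not transcribed.
→ *orvD* is OFF in B.

A only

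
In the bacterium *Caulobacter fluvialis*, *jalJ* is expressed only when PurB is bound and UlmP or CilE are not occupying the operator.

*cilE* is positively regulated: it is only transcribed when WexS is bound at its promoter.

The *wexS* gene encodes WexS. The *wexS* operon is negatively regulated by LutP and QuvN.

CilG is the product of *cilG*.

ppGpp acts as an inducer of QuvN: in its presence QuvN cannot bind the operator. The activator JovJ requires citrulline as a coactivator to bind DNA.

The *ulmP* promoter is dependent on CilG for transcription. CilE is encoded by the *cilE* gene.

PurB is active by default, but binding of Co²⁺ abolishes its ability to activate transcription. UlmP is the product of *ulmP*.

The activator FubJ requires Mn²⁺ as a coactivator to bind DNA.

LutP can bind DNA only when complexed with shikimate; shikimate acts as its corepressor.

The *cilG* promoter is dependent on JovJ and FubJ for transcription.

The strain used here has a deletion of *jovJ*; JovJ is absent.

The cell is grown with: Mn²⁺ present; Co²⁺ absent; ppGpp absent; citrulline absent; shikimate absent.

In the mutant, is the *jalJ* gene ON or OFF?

Co²⁺ is absent, so PurB is active.
JovJ is non-functional in this strain, so it has no effect.
Mn²⁺ is present, so FubJ is active.
Required activator JovJ is absent, so *cilG* is not transcribed.
So CilG is not produced.
Required activator CilG is absent, so *ulmP* is not transcribed.
So UlmP is not produced.
Shikimate is absent, so LutP is inactive.
ppGpp is absent, so QuvN is active.
With repressor QuvN bound, *wexS* is not transcribed.
So WexS is not produced.
Required activator WexS is absent, so *cilE* is not transcribed.
So CilE is not produced.
No repressor is bound and PurB is active, so *jalJ* is transcribed.

ON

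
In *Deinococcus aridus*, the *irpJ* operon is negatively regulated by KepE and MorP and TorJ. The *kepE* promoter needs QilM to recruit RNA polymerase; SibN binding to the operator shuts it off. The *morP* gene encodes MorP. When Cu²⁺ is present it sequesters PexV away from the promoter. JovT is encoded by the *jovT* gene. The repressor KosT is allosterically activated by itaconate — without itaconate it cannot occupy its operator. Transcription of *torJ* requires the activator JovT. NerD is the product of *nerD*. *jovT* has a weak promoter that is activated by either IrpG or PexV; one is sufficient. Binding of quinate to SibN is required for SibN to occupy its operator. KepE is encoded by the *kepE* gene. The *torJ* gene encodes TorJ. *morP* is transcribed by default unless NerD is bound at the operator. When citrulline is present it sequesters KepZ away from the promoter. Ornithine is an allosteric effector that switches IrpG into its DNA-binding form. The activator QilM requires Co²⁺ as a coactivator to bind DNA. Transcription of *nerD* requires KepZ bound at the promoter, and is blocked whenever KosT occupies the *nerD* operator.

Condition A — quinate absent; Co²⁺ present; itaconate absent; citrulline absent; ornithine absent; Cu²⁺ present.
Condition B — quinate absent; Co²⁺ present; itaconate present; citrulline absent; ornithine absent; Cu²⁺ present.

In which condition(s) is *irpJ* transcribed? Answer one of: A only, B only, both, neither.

Condition A:
Quinate is absent, so SibN is inactive.
Co²⁺ is present, so QilM is active.
No repressor is bound and QilM is active, so *kepE* is transcribed.
So KepE is produced and active.
Itaconate is absent, so KosT is inactive.
Citrulline is absent, so KepZ is active.
No repressor is bound and KepZ is active, so *nerD* is transcribed.
So NerD is produced and active.
With repressor NerD bound, *morP* is not transcribed.
So MorP is not produced.
Ornithine is absent, so IrpG is inactive.
Cu²⁺ is present, so PexV is inactive.
No activator is available at the *jovT* promoter, so *jovT* is not transcribed.
So JovT is not produced.
Required activator JovT is absent, so *torJ* is not transcribed.
So TorJ is not produced.
With repressor KepE bound, *irpJ* is not transcribed.
→ *irpJ* is OFF in A.
Condition B:
Quinate is absent, so SibN is inactive.
Co²⁺ is present, so QilM is active.
No repressor is bound and QilM is active, so *kepE* is transcribed.
So KepE is produced and active.
Itaconate is present, so KosT is active.
Citrulline is absent, so KepZ is active.
With repressor KosT bound, *nerD* is not transcribed.
So NerD is not produced.
With no repressor bound, *morP* is transcribed.
So MorP is produced and active.
Ornithine is absent, so IrpG is inactive.
Cu²⁺ is present, so PexV is inactive.
No activator is available at the *jovT* promoter, so *jovT* is not transcribed.
So JovT is not produced.
Required activator JovT is absent, so *torJ* is not transcribed.
So TorJ is not produced.
With repressor KepE bound, *irpJ* is not transcribed.
→ *irpJ* is OFF in B.

neither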